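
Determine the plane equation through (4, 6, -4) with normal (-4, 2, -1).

The plane through P with normal n = (a, b, c) satisfies n·(r - P) = 0,
i.e. ax + by + cz = a·x₀ + b·y₀ + c·z₀.
d = (-4)·4 + 2·6 + (-1)·(-4)
  = -16 + 12 + 4
  = 0
Equation: -4x + 2y - z = 0

-4x + 2y - z = 0


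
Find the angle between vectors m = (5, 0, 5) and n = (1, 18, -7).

m·n = 5·1 + 0·18 + 5·(-7) = 5 + 0 - 35 = -30
|m| = √(5² + 0² + 5²) = √50 ≈ 7.071
|n| = √(1² + 18² + (-7)²) = √374 ≈ 19.34
cos θ = (m·n)/(|m||n|) = -30/(7.071·19.34) ≈ -0.2194
θ = arccos(-0.2194) ≈ 102.7°

102.7°


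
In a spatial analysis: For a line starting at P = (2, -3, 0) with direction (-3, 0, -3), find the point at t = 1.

P(t) = P + t·d
  = (2 + (-3)·1, -3 + 0·1, 0 + (-3)·1)
  = (2 - 3, -3 + 0, 0 - 3)
  = (-1, -3, -3)

(-1, -3, -3)


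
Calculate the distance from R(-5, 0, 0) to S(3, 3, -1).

d = √[(x₂-x₁)² + (y₂-y₁)² + (z₂-z₁)²]
  = √[8² + 3² + (-1)²]
  = √[64 + 9 + 1]
  = √74
  ≈ 8.602

8.602


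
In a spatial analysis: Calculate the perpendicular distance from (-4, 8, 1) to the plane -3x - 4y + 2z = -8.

distance = |a·x₀ + b·y₀ + c·z₀ - d| / √(a² + b² + c²)
  = |(-3)·(-4) + (-4)·8 + 2·1 - (-8)| / √((-3)² + (-4)² + 2²)
  = |12 - 32 + 2 + 8| / √(9 + 16 + 4)
  = |-10| / √29
  = 10 / 5.385
  ≈ 1.857

1.857


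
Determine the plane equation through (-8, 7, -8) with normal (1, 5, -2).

The plane through P with normal n = (a, b, c) satisfies n·(r - P) = 0,
i.e. ax + by + cz = a·x₀ + b·y₀ + c·z₀.
d = 1·(-8) + 5·7 + (-2)·(-8)
  = -8 + 35 + 16
  = 43
Equation: x + 5y - 2z = 43

x + 5y - 2z = 43


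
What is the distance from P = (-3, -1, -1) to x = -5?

distance = |a·x₀ + b·y₀ + c·z₀ - d| / √(a² + b² + c²)
  = |1·(-3) + 0·(-1) + 0·(-1) - (-5)| / √(1² + 0² + 0²)
  = |-3 + 0 + 0 + 5| / √(1 + 0 + 0)
  = |2| / √1
  = 2 / 1
  ≈ 2

2


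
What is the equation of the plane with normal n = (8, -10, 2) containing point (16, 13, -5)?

The plane through P with normal n = (a, b, c) satisfies n·(r - P) = 0,
i.e. ax + by + cz = a·x₀ + b·y₀ + c·z₀.
d = 8·16 + (-10)·13 + 2·(-5)
  = 128 - 130 - 10
  = -12
Equation: 8x - 10y + 2z = -12

8x - 10y + 2z = -12


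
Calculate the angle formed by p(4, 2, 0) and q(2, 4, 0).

p·q = 4·2 + 2·4 + 0·0 = 8 + 8 + 0 = 16
|p| = √(4² + 2² + 0²) = √20 ≈ 4.472
|q| = √(2² + 4² + 0²) = √20 ≈ 4.472
cos θ = (p·q)/(|p||q|) = 16/(4.472·4.472) ≈ 0.8
θ = arccos(0.8) ≈ 36.87°

36.87°


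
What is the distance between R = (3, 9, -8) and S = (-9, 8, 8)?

d = √[(x₂-x₁)² + (y₂-y₁)² + (z₂-z₁)²]
  = √[(-12)² + (-1)² + 16²]
  = √[144 + 1 + 256]
  = √401
  ≈ 20.02

20.02


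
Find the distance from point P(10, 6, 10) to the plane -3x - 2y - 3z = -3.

distance = |a·x₀ + b·y₀ + c·z₀ - d| / √(a² + b² + c²)
  = |(-3)·10 + (-2)·6 + (-3)·10 - (-3)| / √((-3)² + (-2)² + (-3)²)
  = |-30 - 12 - 30 + 3| / √(9 + 4 + 9)
  = |-69| / √22
  = 69 / 4.69
  ≈ 14.71

14.71


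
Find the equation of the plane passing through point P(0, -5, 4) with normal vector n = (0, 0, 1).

The plane through P with normal n = (a, b, c) satisfies n·(r - P) = 0,
i.e. ax + by + cz = a·x₀ + b·y₀ + c·z₀.
d = 0·0 + 0·(-5) + 1·4
  = 0 + 0 + 4
  = 4
Equation: z = 4

z = 4


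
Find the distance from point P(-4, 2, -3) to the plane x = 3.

distance = |a·x₀ + b·y₀ + c·z₀ - d| / √(a² + b² + c²)
  = |1·(-4) + 0·2 + 0·(-3) - 3| / √(1² + 0² + 0²)
  = |-4 + 0 + 0 - 3| / √(1 + 0 + 0)
  = |-7| / √1
  = 7 / 1
  ≈ 7

7


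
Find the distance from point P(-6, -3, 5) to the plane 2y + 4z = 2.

distance = |a·x₀ + b·y₀ + c·z₀ - d| / √(a² + b² + c²)
  = |0·(-6) + 2·(-3) + 4·5 - 2| / √(0² + 2² + 4²)
  = |0 - 6 + 20 - 2| / √(0 + 4 + 16)
  = |12| / √20
  = 12 / 4.472
  ≈ 2.683

2.683


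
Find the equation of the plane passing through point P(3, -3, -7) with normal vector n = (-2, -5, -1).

The plane through P with normal n = (a, b, c) satisfies n·(r - P) = 0,
i.e. ax + by + cz = a·x₀ + b·y₀ + c·z₀.
d = (-2)·3 + (-5)·(-3) + (-1)·(-7)
  = -6 + 15 + 7
  = 16
Equation: -2x - 5y - z = 16

-2x - 5y - z = 16


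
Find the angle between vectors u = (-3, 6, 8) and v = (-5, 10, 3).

u·v = (-3)·(-5) + 6·10 + 8·3 = 15 + 60 + 24 = 99
|u| = √((-3)² + 6² + 8²) = √109 ≈ 10.44
|v| = √((-5)² + 10² + 3²) = √134 ≈ 11.58
cos θ = (u·v)/(|u||v|) = 99/(10.44·11.58) ≈ 0.8192
θ = arccos(0.8192) ≈ 35°

35°


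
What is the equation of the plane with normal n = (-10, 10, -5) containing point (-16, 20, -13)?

The plane through P with normal n = (a, b, c) satisfies n·(r - P) = 0,
i.e. ax + by + cz = a·x₀ + b·y₀ + c·z₀.
d = (-10)·(-16) + 10·20 + (-5)·(-13)
  = 160 + 200 + 65
  = 425
Equation: -10x + 10y - 5z = 425

-10x + 10y - 5z = 425


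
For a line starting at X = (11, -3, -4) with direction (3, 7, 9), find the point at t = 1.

P(t) = X + t·d
  = (11 + 3·1, -3 + 7·1, -4 + 9·1)
  = (11 + 3, -3 + 7, -4 + 9)
  = (14, 4, 5)

(14, 4, 5)


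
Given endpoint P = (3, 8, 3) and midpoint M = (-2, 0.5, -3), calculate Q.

Q = 2M - P
  = (2·(-2) - 3, 2·0.5 - 8, 2·(-3) - 3)
  = (-4 - 3, 1 - 8, -6 - 3)
  = (-7, -7, -9)

(-7, -7, -9)


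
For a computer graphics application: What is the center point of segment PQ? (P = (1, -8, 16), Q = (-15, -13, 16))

M = ((x₁+x₂)/2, (y₁+y₂)/2, (z₁+z₂)/2)
  = ((1 - 15)/2, (-8 - 13)/2, (16 + 16)/2)
  = (-14/2, -21/2, 32/2)
  = (-7, -10.5, 16)

(-7, -10.5, 16)


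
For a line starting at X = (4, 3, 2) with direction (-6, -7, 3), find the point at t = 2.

P(t) = X + t·d
  = (4 + (-6)·2, 3 + (-7)·2, 2 + 3·2)
  = (4 - 12, 3 - 14, 2 + 6)
  = (-8, -11, 8)

(-8, -11, 8)


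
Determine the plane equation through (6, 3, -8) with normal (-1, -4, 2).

The plane through P with normal n = (a, b, c) satisfies n·(r - P) = 0,
i.e. ax + by + cz = a·x₀ + b·y₀ + c·z₀.
d = (-1)·6 + (-4)·3 + 2·(-8)
  = -6 - 12 - 16
  = -34
Equation: -x - 4y + 2z = -34

-x - 4y + 2z = -34


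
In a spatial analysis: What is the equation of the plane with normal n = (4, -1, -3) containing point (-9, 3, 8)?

The plane through P with normal n = (a, b, c) satisfies n·(r - P) = 0,
i.e. ax + by + cz = a·x₀ + b·y₀ + c·z₀.
d = 4·(-9) + (-1)·3 + (-3)·8
  = -36 - 3 - 24
  = -63
Equation: 4x - y - 3z = -63

4x - y - 3z = -63


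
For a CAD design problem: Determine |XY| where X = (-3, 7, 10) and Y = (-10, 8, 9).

d = √[(x₂-x₁)² + (y₂-y₁)² + (z₂-z₁)²]
  = √[(-7)² + 1² + (-1)²]
  = √[49 + 1 + 1]
  = √51
  ≈ 7.141

7.141


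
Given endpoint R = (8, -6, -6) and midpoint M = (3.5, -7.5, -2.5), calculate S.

S = 2M - R
  = (2·3.5 - 8, 2·(-7.5) - (-6), 2·(-2.5) - (-6))
  = (7 - 8, -15 + 6, -5 + 6)
  = (-1, -9, 1)

(-1, -9, 1)


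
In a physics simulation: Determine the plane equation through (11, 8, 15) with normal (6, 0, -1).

The plane through P with normal n = (a, b, c) satisfies n·(r - P) = 0,
i.e. ax + by + cz = a·x₀ + b·y₀ + c·z₀.
d = 6·11 + 0·8 + (-1)·15
  = 66 + 0 - 15
  = 51
Equation: 6x - z = 51

6x - z = 51


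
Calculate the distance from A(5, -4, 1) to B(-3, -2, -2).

d = √[(x₂-x₁)² + (y₂-y₁)² + (z₂-z₁)²]
  = √[(-8)² + 2² + (-3)²]
  = √[64 + 4 + 9]
  = √77
  ≈ 8.775

8.775


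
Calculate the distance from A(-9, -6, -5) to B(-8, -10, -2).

d = √[(x₂-x₁)² + (y₂-y₁)² + (z₂-z₁)²]
  = √[1² + (-4)² + 3²]
  = √[1 + 16 + 9]
  = √26
  ≈ 5.099

5.099


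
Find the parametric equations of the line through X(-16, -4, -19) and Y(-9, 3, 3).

Direction vector d = Y - X = (-9 + 16, 3 + 4, 3 + 19) = (7, 7, 22)
Parametric form r = X + t·d:
x = -16 + 7t, y = -4 + 7t, z = -19 + 22t

x = -16 + 7t, y = -4 + 7t, z = -19 + 22t


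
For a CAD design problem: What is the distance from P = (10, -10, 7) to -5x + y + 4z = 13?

distance = |a·x₀ + b·y₀ + c·z₀ - d| / √(a² + b² + c²)
  = |(-5)·10 + 1·(-10) + 4·7 - 13| / √((-5)² + 1² + 4²)
  = |-50 - 10 + 28 - 13| / √(25 + 1 + 16)
  = |-45| / √42
  = 45 / 6.481
  ≈ 6.944

6.944


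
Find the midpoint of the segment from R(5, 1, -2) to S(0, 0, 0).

M = ((x₁+x₂)/2, (y₁+y₂)/2, (z₁+z₂)/2)
  = ((5 + 0)/2, (1 + 0)/2, (-2 + 0)/2)
  = (5/2, 1/2, -2/2)
  = (2.5, 0.5, -1)

(2.5, 0.5, -1)


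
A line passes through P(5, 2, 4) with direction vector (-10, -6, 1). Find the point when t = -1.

P(t) = P + t·d
  = (5 + (-10)·(-1), 2 + (-6)·(-1), 4 + 1·(-1))
  = (5 + 10, 2 + 6, 4 - 1)
  = (15, 8, 3)

(15, 8, 3)


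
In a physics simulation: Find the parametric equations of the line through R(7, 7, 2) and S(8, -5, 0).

Direction vector d = S - R = (8 - 7, -5 - 7, 0 - 2) = (1, -12, -2)
Parametric form r = R + t·d:
x = 7 + t, y = 7 - 12t, z = 2 - 2t

x = 7 + t, y = 7 - 12t, z = 2 - 2t


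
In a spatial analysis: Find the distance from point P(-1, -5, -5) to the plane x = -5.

distance = |a·x₀ + b·y₀ + c·z₀ - d| / √(a² + b² + c²)
  = |1·(-1) + 0·(-5) + 0·(-5) - (-5)| / √(1² + 0² + 0²)
  = |-1 + 0 + 0 + 5| / √(1 + 0 + 0)
  = |4| / √1
  = 4 / 1
  ≈ 4

4


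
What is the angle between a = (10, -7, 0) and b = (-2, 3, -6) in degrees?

a·b = 10·(-2) + (-7)·3 + 0·(-6) = -20 - 21 + 0 = -41
|a| = √(10² + (-7)² + 0²) = √149 ≈ 12.21
|b| = √((-2)² + 3² + (-6)²) = √49 ≈ 7
cos θ = (a·b)/(|a||b|) = -41/(12.21·7) ≈ -0.4798
θ = arccos(-0.4798) ≈ 118.7°

118.7°


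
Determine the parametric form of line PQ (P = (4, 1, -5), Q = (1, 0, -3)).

Direction vector d = Q - P = (1 - 4, 0 - 1, -3 + 5) = (-3, -1, 2)
Parametric form r = P + t·d:
x = 4 - 3t, y = 1 - t, z = -5 + 2t

x = 4 - 3t, y = 1 - t, z = -5 + 2t


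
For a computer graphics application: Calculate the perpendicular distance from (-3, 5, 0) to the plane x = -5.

distance = |a·x₀ + b·y₀ + c·z₀ - d| / √(a² + b² + c²)
  = |1·(-3) + 0·5 + 0·0 - (-5)| / √(1² + 0² + 0²)
  = |-3 + 0 + 0 + 5| / √(1 + 0 + 0)
  = |2| / √1
  = 2 / 1
  ≈ 2

2


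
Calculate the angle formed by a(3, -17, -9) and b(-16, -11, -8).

a·b = 3·(-16) + (-17)·(-11) + (-9)·(-8) = -48 + 187 + 72 = 211
|a| = √(3² + (-17)² + (-9)²) = √379 ≈ 19.47
|b| = √((-16)² + (-11)² + (-8)²) = √441 ≈ 21
cos θ = (a·b)/(|a||b|) = 211/(19.47·21) ≈ 0.5161
θ = arccos(0.5161) ≈ 58.93°

58.93°


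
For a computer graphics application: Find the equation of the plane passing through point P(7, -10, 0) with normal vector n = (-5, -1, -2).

The plane through P with normal n = (a, b, c) satisfies n·(r - P) = 0,
i.e. ax + by + cz = a·x₀ + b·y₀ + c·z₀.
d = (-5)·7 + (-1)·(-10) + (-2)·0
  = -35 + 10 + 0
  = -25
Equation: -5x - y - 2z = -25

-5x - y - 2z = -25


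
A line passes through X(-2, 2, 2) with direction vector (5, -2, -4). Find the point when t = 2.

P(t) = X + t·d
  = (-2 + 5·2, 2 + (-2)·2, 2 + (-4)·2)
  = (-2 + 10, 2 - 4, 2 - 8)
  = (8, -2, -6)

(8, -2, -6)


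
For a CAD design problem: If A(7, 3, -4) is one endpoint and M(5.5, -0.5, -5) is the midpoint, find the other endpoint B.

B = 2M - A
  = (2·5.5 - 7, 2·(-0.5) - 3, 2·(-5) - (-4))
  = (11 - 7, -1 - 3, -10 + 4)
  = (4, -4, -6)

(4, -4, -6)


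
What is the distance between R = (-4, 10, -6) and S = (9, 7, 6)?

d = √[(x₂-x₁)² + (y₂-y₁)² + (z₂-z₁)²]
  = √[13² + (-3)² + 12²]
  = √[169 + 9 + 144]
  = √322
  ≈ 17.94

17.94


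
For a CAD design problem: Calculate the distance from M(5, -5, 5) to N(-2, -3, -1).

d = √[(x₂-x₁)² + (y₂-y₁)² + (z₂-z₁)²]
  = √[(-7)² + 2² + (-6)²]
  = √[49 + 4 + 36]
  = √89
  ≈ 9.434

9.434


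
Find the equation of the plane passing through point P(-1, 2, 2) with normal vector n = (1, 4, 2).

The plane through P with normal n = (a, b, c) satisfies n·(r - P) = 0,
i.e. ax + by + cz = a·x₀ + b·y₀ + c·z₀.
d = 1·(-1) + 4·2 + 2·2
  = -1 + 8 + 4
  = 11
Equation: x + 4y + 2z = 11

x + 4y + 2z = 11


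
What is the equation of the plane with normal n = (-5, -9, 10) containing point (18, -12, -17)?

The plane through P with normal n = (a, b, c) satisfies n·(r - P) = 0,
i.e. ax + by + cz = a·x₀ + b·y₀ + c·z₀.
d = (-5)·18 + (-9)·(-12) + 10·(-17)
  = -90 + 108 - 170
  = -152
Equation: -5x - 9y + 10z = -152

-5x - 9y + 10z = -152


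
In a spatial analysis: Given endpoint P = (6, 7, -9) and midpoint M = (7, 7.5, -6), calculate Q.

Q = 2M - P
  = (2·7 - 6, 2·7.5 - 7, 2·(-6) - (-9))
  = (14 - 6, 15 - 7, -12 + 9)
  = (8, 8, -3)

(8, 8, -3)


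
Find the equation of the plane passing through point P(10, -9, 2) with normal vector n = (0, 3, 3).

The plane through P with normal n = (a, b, c) satisfies n·(r - P) = 0,
i.e. ax + by + cz = a·x₀ + b·y₀ + c·z₀.
d = 0·10 + 3·(-9) + 3·2
  = 0 - 27 + 6
  = -21
Equation: 3y + 3z = -21

3y + 3z = -21


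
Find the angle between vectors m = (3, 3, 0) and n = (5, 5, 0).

m·n = 3·5 + 3·5 + 0·0 = 15 + 15 + 0 = 30
|m| = √(3² + 3² + 0²) = √18 ≈ 4.243
|n| = √(5² + 5² + 0²) = √50 ≈ 7.071
cos θ = (m·n)/(|m||n|) = 30/(4.243·7.071) ≈ 1
θ = arccos(1) ≈ 0°

0°


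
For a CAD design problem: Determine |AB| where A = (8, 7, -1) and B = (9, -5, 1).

d = √[(x₂-x₁)² + (y₂-y₁)² + (z₂-z₁)²]
  = √[1² + (-12)² + 2²]
  = √[1 + 144 + 4]
  = √149
  ≈ 12.21

12.21


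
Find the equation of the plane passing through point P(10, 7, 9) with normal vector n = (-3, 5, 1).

The plane through P with normal n = (a, b, c) satisfies n·(r - P) = 0,
i.e. ax + by + cz = a·x₀ + b·y₀ + c·z₀.
d = (-3)·10 + 5·7 + 1·9
  = -30 + 35 + 9
  = 14
Equation: -3x + 5y + z = 14

-3x + 5y + z = 14


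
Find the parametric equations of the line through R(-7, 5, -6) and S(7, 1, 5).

Direction vector d = S - R = (7 + 7, 1 - 5, 5 + 6) = (14, -4, 11)
Parametric form r = R + t·d:
x = -7 + 14t, y = 5 - 4t, z = -6 + 11t

x = -7 + 14t, y = 5 - 4t, z = -6 + 11t


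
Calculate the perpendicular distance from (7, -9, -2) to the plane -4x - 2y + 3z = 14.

distance = |a·x₀ + b·y₀ + c·z₀ - d| / √(a² + b² + c²)
  = |(-4)·7 + (-2)·(-9) + 3·(-2) - 14| / √((-4)² + (-2)² + 3²)
  = |-28 + 18 - 6 - 14| / √(16 + 4 + 9)
  = |-30| / √29
  = 30 / 5.385
  ≈ 5.571

5.571


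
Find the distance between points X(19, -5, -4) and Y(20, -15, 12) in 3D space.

d = √[(x₂-x₁)² + (y₂-y₁)² + (z₂-z₁)²]
  = √[1² + (-10)² + 16²]
  = √[1 + 100 + 256]
  = √357
  ≈ 18.89

18.89


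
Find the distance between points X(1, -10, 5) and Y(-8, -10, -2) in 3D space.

d = √[(x₂-x₁)² + (y₂-y₁)² + (z₂-z₁)²]
  = √[(-9)² + 0² + (-7)²]
  = √[81 + 0 + 49]
  = √130
  ≈ 11.4

11.4


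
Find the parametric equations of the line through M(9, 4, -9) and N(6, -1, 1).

Direction vector d = N - M = (6 - 9, -1 - 4, 1 + 9) = (-3, -5, 10)
Parametric form r = M + t·d:
x = 9 - 3t, y = 4 - 5t, z = -9 + 10t

x = 9 - 3t, y = 4 - 5t, z = -9 + 10t


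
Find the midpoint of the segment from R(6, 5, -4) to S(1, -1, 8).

M = ((x₁+x₂)/2, (y₁+y₂)/2, (z₁+z₂)/2)
  = ((6 + 1)/2, (5 - 1)/2, (-4 + 8)/2)
  = (7/2, 4/2, 4/2)
  = (3.5, 2, 2)

(3.5, 2, 2)


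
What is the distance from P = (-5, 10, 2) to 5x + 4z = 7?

distance = |a·x₀ + b·y₀ + c·z₀ - d| / √(a² + b² + c²)
  = |5·(-5) + 0·10 + 4·2 - 7| / √(5² + 0² + 4²)
  = |-25 + 0 + 8 - 7| / √(25 + 0 + 16)
  = |-24| / √41
  = 24 / 6.403
  ≈ 3.748

3.748


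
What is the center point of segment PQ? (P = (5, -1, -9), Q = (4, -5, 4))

M = ((x₁+x₂)/2, (y₁+y₂)/2, (z₁+z₂)/2)
  = ((5 + 4)/2, (-1 - 5)/2, (-9 + 4)/2)
  = (9/2, -6/2, -5/2)
  = (4.5, -3, -2.5)

(4.5, -3, -2.5)


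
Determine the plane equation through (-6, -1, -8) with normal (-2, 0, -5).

The plane through P with normal n = (a, b, c) satisfies n·(r - P) = 0,
i.e. ax + by + cz = a·x₀ + b·y₀ + c·z₀.
d = (-2)·(-6) + 0·(-1) + (-5)·(-8)
  = 12 + 0 + 40
  = 52
Equation: -2x - 5z = 52

-2x - 5z = 52


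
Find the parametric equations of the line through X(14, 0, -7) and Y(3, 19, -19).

Direction vector d = Y - X = (3 - 14, 19 + 0, -19 + 7) = (-11, 19, -12)
Parametric form r = X + t·d:
x = 14 - 11t, y = 0 + 19t, z = -7 - 12t

x = 14 - 11t, y = 0 + 19t, z = -7 - 12t


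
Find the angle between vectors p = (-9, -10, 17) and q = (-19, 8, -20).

p·q = (-9)·(-19) + (-10)·8 + 17·(-20) = 171 - 80 - 340 = -249
|p| = √((-9)² + (-10)² + 17²) = √470 ≈ 21.68
|q| = √((-19)² + 8² + (-20)²) = √825 ≈ 28.72
cos θ = (p·q)/(|p||q|) = -249/(21.68·28.72) ≈ -0.3999
θ = arccos(-0.3999) ≈ 113.6°

113.6°


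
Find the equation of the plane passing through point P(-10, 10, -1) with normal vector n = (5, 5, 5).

The plane through P with normal n = (a, b, c) satisfies n·(r - P) = 0,
i.e. ax + by + cz = a·x₀ + b·y₀ + c·z₀.
d = 5·(-10) + 5·10 + 5·(-1)
  = -50 + 50 - 5
  = -5
Equation: 5x + 5y + 5z = -5

5x + 5y + 5z = -5


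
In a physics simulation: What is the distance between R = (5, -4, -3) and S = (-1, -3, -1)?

d = √[(x₂-x₁)² + (y₂-y₁)² + (z₂-z₁)²]
  = √[(-6)² + 1² + 2²]
  = √[36 + 1 + 4]
  = √41
  ≈ 6.403

6.403


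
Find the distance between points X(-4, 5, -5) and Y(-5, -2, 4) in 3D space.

d = √[(x₂-x₁)² + (y₂-y₁)² + (z₂-z₁)²]
  = √[(-1)² + (-7)² + 9²]
  = √[1 + 49 + 81]
  = √131
  ≈ 11.45

11.45


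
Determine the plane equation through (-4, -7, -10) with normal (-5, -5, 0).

The plane through P with normal n = (a, b, c) satisfies n·(r - P) = 0,
i.e. ax + by + cz = a·x₀ + b·y₀ + c·z₀.
d = (-5)·(-4) + (-5)·(-7) + 0·(-10)
  = 20 + 35 + 0
  = 55
Equation: -5x - 5y = 55

-5x - 5y = 55


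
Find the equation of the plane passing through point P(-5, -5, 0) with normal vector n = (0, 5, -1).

The plane through P with normal n = (a, b, c) satisfies n·(r - P) = 0,
i.e. ax + by + cz = a·x₀ + b·y₀ + c·z₀.
d = 0·(-5) + 5·(-5) + (-1)·0
  = 0 - 25 + 0
  = -25
Equation: 5y - z = -25

5y - z = -25


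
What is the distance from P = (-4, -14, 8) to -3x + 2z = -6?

distance = |a·x₀ + b·y₀ + c·z₀ - d| / √(a² + b² + c²)
  = |(-3)·(-4) + 0·(-14) + 2·8 - (-6)| / √((-3)² + 0² + 2²)
  = |12 + 0 + 16 + 6| / √(9 + 0 + 4)
  = |34| / √13
  = 34 / 3.606
  ≈ 9.43

9.43


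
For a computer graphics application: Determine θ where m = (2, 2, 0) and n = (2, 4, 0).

m·n = 2·2 + 2·4 + 0·0 = 4 + 8 + 0 = 12
|m| = √(2² + 2² + 0²) = √8 ≈ 2.828
|n| = √(2² + 4² + 0²) = √20 ≈ 4.472
cos θ = (m·n)/(|m||n|) = 12/(2.828·4.472) ≈ 0.9487
θ = arccos(0.9487) ≈ 18.43°

18.43°


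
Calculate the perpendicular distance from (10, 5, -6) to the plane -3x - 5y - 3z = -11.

distance = |a·x₀ + b·y₀ + c·z₀ - d| / √(a² + b² + c²)
  = |(-3)·10 + (-5)·5 + (-3)·(-6) - (-11)| / √((-3)² + (-5)² + (-3)²)
  = |-30 - 25 + 18 + 11| / √(9 + 25 + 9)
  = |-26| / √43
  = 26 / 6.557
  ≈ 3.965

3.965


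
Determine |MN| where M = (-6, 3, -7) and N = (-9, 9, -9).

d = √[(x₂-x₁)² + (y₂-y₁)² + (z₂-z₁)²]
  = √[(-3)² + 6² + (-2)²]
  = √[9 + 36 + 4]
  = √49
  ≈ 7

7


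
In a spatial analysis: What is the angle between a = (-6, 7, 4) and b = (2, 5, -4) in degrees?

a·b = (-6)·2 + 7·5 + 4·(-4) = -12 + 35 - 16 = 7
|a| = √((-6)² + 7² + 4²) = √101 ≈ 10.05
|b| = √(2² + 5² + (-4)²) = √45 ≈ 6.708
cos θ = (a·b)/(|a||b|) = 7/(10.05·6.708) ≈ 0.1038
θ = arccos(0.1038) ≈ 84.04°

84.04°


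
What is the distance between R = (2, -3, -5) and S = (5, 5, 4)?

d = √[(x₂-x₁)² + (y₂-y₁)² + (z₂-z₁)²]
  = √[3² + 8² + 9²]
  = √[9 + 64 + 81]
  = √154
  ≈ 12.41

12.41


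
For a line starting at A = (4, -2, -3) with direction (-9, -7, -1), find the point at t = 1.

P(t) = A + t·d
  = (4 + (-9)·1, -2 + (-7)·1, -3 + (-1)·1)
  = (4 - 9, -2 - 7, -3 - 1)
  = (-5, -9, -4)

(-5, -9, -4)


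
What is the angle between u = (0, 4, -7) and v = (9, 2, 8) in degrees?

u·v = 0·9 + 4·2 + (-7)·8 = 0 + 8 - 56 = -48
|u| = √(0² + 4² + (-7)²) = √65 ≈ 8.062
|v| = √(9² + 2² + 8²) = √149 ≈ 12.21
cos θ = (u·v)/(|u||v|) = -48/(8.062·12.21) ≈ -0.4877
θ = arccos(-0.4877) ≈ 119.2°

119.2°


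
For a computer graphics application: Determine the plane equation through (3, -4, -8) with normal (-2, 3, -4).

The plane through P with normal n = (a, b, c) satisfies n·(r - P) = 0,
i.e. ax + by + cz = a·x₀ + b·y₀ + c·z₀.
d = (-2)·3 + 3·(-4) + (-4)·(-8)
  = -6 - 12 + 32
  = 14
Equation: -2x + 3y - 4z = 14

-2x + 3y - 4z = 14


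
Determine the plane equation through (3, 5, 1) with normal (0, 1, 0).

The plane through P with normal n = (a, b, c) satisfies n·(r - P) = 0,
i.e. ax + by + cz = a·x₀ + b·y₀ + c·z₀.
d = 0·3 + 1·5 + 0·1
  = 0 + 5 + 0
  = 5
Equation: y = 5

y = 5


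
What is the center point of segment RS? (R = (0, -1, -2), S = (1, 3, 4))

M = ((x₁+x₂)/2, (y₁+y₂)/2, (z₁+z₂)/2)
  = ((0 + 1)/2, (-1 + 3)/2, (-2 + 4)/2)
  = (1/2, 2/2, 2/2)
  = (0.5, 1, 1)

(0.5, 1, 1)


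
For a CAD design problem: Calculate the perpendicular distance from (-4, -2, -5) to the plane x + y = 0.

distance = |a·x₀ + b·y₀ + c·z₀ - d| / √(a² + b² + c²)
  = |1·(-4) + 1·(-2) + 0·(-5) - 0| / √(1² + 1² + 0²)
  = |-4 - 2 + 0 + 0| / √(1 + 1 + 0)
  = |-6| / √2
  = 6 / 1.414
  ≈ 4.243

4.243


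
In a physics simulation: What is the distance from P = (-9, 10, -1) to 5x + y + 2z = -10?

distance = |a·x₀ + b·y₀ + c·z₀ - d| / √(a² + b² + c²)
  = |5·(-9) + 1·10 + 2·(-1) - (-10)| / √(5² + 1² + 2²)
  = |-45 + 10 - 2 + 10| / √(25 + 1 + 4)
  = |-27| / √30
  = 27 / 5.477
  ≈ 4.93

4.93


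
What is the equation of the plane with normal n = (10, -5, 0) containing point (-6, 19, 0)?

The plane through P with normal n = (a, b, c) satisfies n·(r - P) = 0,
i.e. ax + by + cz = a·x₀ + b·y₀ + c·z₀.
d = 10·(-6) + (-5)·19 + 0·0
  = -60 - 95 + 0
  = -155
Equation: 10x - 5y = -155

10x - 5y = -155


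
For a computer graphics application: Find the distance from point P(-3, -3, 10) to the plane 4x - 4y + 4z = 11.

distance = |a·x₀ + b·y₀ + c·z₀ - d| / √(a² + b² + c²)
  = |4·(-3) + (-4)·(-3) + 4·10 - 11| / √(4² + (-4)² + 4²)
  = |-12 + 12 + 40 - 11| / √(16 + 16 + 16)
  = |29| / √48
  = 29 / 6.928
  ≈ 4.186

4.186


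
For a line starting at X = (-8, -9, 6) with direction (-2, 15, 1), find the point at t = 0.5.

P(t) = X + t·d
  = (-8 + (-2)·0.5, -9 + 15·0.5, 6 + 1·0.5)
  = (-8 - 1, -9 + 7.5, 6 + 0.5)
  = (-9, -1.5, 6.5)

(-9, -1.5, 6.5)


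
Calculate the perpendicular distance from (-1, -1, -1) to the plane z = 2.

distance = |a·x₀ + b·y₀ + c·z₀ - d| / √(a² + b² + c²)
  = |0·(-1) + 0·(-1) + 1·(-1) - 2| / √(0² + 0² + 1²)
  = |0 + 0 - 1 - 2| / √(0 + 0 + 1)
  = |-3| / √1
  = 3 / 1
  ≈ 3

3


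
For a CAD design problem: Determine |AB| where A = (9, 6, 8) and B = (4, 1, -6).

d = √[(x₂-x₁)² + (y₂-y₁)² + (z₂-z₁)²]
  = √[(-5)² + (-5)² + (-14)²]
  = √[25 + 25 + 196]
  = √246
  ≈ 15.68

15.68


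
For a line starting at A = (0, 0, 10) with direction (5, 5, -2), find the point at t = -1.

P(t) = A + t·d
  = (0 + 5·(-1), 0 + 5·(-1), 10 + (-2)·(-1))
  = (0 - 5, 0 - 5, 10 + 2)
  = (-5, -5, 12)

(-5, -5, 12)


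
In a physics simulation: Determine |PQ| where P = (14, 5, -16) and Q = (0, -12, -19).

d = √[(x₂-x₁)² + (y₂-y₁)² + (z₂-z₁)²]
  = √[(-14)² + (-17)² + (-3)²]
  = √[196 + 289 + 9]
  = √494
  ≈ 22.23

22.23


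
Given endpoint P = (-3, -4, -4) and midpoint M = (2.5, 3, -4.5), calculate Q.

Q = 2M - P
  = (2·2.5 - (-3), 2·3 - (-4), 2·(-4.5) - (-4))
  = (5 + 3, 6 + 4, -9 + 4)
  = (8, 10, -5)

(8, 10, -5)


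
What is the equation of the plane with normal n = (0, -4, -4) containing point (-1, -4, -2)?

The plane through P with normal n = (a, b, c) satisfies n·(r - P) = 0,
i.e. ax + by + cz = a·x₀ + b·y₀ + c·z₀.
d = 0·(-1) + (-4)·(-4) + (-4)·(-2)
  = 0 + 16 + 8
  = 24
Equation: -4y - 4z = 24

-4y - 4z = 24


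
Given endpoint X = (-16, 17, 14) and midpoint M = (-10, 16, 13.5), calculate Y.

Y = 2M - X
  = (2·(-10) - (-16), 2·16 - 17, 2·13.5 - 14)
  = (-20 + 16, 32 - 17, 27 - 14)
  = (-4, 15, 13)

(-4, 15, 13)


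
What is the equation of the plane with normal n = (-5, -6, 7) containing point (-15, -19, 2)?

The plane through P with normal n = (a, b, c) satisfies n·(r - P) = 0,
i.e. ax + by + cz = a·x₀ + b·y₀ + c·z₀.
d = (-5)·(-15) + (-6)·(-19) + 7·2
  = 75 + 114 + 14
  = 203
Equation: -5x - 6y + 7z = 203

-5x - 6y + 7z = 203


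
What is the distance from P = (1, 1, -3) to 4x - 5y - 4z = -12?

distance = |a·x₀ + b·y₀ + c·z₀ - d| / √(a² + b² + c²)
  = |4·1 + (-5)·1 + (-4)·(-3) - (-12)| / √(4² + (-5)² + (-4)²)
  = |4 - 5 + 12 + 12| / √(16 + 25 + 16)
  = |23| / √57
  = 23 / 7.55
  ≈ 3.046

3.046


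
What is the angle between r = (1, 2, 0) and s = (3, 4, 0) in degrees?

r·s = 1·3 + 2·4 + 0·0 = 3 + 8 + 0 = 11
|r| = √(1² + 2² + 0²) = √5 ≈ 2.236
|s| = √(3² + 4² + 0²) = √25 ≈ 5
cos θ = (r·s)/(|r||s|) = 11/(2.236·5) ≈ 0.9839
θ = arccos(0.9839) ≈ 10.3°

10.3°


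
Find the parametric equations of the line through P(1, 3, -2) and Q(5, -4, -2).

Direction vector d = Q - P = (5 - 1, -4 - 3, -2 + 2) = (4, -7, 0)
Parametric form r = P + t·d:
x = 1 + 4t, y = 3 - 7t, z = -2

x = 1 + 4t, y = 3 - 7t, z = -2


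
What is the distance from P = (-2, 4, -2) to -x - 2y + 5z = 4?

distance = |a·x₀ + b·y₀ + c·z₀ - d| / √(a² + b² + c²)
  = |(-1)·(-2) + (-2)·4 + 5·(-2) - 4| / √((-1)² + (-2)² + 5²)
  = |2 - 8 - 10 - 4| / √(1 + 4 + 25)
  = |-20| / √30
  = 20 / 5.477
  ≈ 3.651

3.651


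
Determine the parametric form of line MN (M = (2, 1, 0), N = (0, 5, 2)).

Direction vector d = N - M = (0 - 2, 5 - 1, 2 + 0) = (-2, 4, 2)
Parametric form r = M + t·d:
x = 2 - 2t, y = 1 + 4t, z = 0 + 2t

x = 2 - 2t, y = 1 + 4t, z = 0 + 2t


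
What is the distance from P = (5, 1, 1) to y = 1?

distance = |a·x₀ + b·y₀ + c·z₀ - d| / √(a² + b² + c²)
  = |0·5 + 1·1 + 0·1 - 1| / √(0² + 1² + 0²)
  = |0 + 1 + 0 - 1| / √(0 + 1 + 0)
  = |0| / √1
  = 0 / 1
  ≈ 0

0


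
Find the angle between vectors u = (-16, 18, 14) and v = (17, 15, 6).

u·v = (-16)·17 + 18·15 + 14·6 = -272 + 270 + 84 = 82
|u| = √((-16)² + 18² + 14²) = √776 ≈ 27.86
|v| = √(17² + 15² + 6²) = √550 ≈ 23.45
cos θ = (u·v)/(|u||v|) = 82/(27.86·23.45) ≈ 0.1255
θ = arccos(0.1255) ≈ 82.79°

82.79°


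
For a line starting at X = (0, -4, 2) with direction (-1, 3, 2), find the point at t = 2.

P(t) = X + t·d
  = (0 + (-1)·2, -4 + 3·2, 2 + 2·2)
  = (0 - 2, -4 + 6, 2 + 4)
  = (-2, 2, 6)

(-2, 2, 6)


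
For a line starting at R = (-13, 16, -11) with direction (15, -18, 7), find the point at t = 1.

P(t) = R + t·d
  = (-13 + 15·1, 16 + (-18)·1, -11 + 7·1)
  = (-13 + 15, 16 - 18, -11 + 7)
  = (2, -2, -4)

(2, -2, -4)


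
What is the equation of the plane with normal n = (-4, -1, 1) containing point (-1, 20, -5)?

The plane through P with normal n = (a, b, c) satisfies n·(r - P) = 0,
i.e. ax + by + cz = a·x₀ + b·y₀ + c·z₀.
d = (-4)·(-1) + (-1)·20 + 1·(-5)
  = 4 - 20 - 5
  = -21
Equation: -4x - y + z = -21

-4x - y + z = -21


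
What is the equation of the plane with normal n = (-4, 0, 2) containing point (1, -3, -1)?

The plane through P with normal n = (a, b, c) satisfies n·(r - P) = 0,
i.e. ax + by + cz = a·x₀ + b·y₀ + c·z₀.
d = (-4)·1 + 0·(-3) + 2·(-1)
  = -4 + 0 - 2
  = -6
Equation: -4x + 2z = -6

-4x + 2z = -6


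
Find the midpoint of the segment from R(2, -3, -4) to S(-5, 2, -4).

M = ((x₁+x₂)/2, (y₁+y₂)/2, (z₁+z₂)/2)
  = ((2 - 5)/2, (-3 + 2)/2, (-4 - 4)/2)
  = (-3/2, -1/2, -8/2)
  = (-1.5, -0.5, -4)

(-1.5, -0.5, -4)


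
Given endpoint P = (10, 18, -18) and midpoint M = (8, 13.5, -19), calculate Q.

Q = 2M - P
  = (2·8 - 10, 2·13.5 - 18, 2·(-19) - (-18))
  = (16 - 10, 27 - 18, -38 + 18)
  = (6, 9, -20)

(6, 9, -20)


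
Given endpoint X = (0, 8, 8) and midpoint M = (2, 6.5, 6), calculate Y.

Y = 2M - X
  = (2·2 - 0, 2·6.5 - 8, 2·6 - 8)
  = (4 + 0, 13 - 8, 12 - 8)
  = (4, 5, 4)

(4, 5, 4)


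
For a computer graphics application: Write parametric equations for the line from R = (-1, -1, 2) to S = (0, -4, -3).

Direction vector d = S - R = (0 + 1, -4 + 1, -3 - 2) = (1, -3, -5)
Parametric form r = R + t·d:
x = -1 + t, y = -1 - 3t, z = 2 - 5t

x = -1 + t, y = -1 - 3t, z = 2 - 5t


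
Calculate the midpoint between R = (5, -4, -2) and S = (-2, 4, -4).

M = ((x₁+x₂)/2, (y₁+y₂)/2, (z₁+z₂)/2)
  = ((5 - 2)/2, (-4 + 4)/2, (-2 - 4)/2)
  = (3/2, 0/2, -6/2)
  = (1.5, 0, -3)

(1.5, 0, -3)


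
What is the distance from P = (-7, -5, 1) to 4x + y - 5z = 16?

distance = |a·x₀ + b·y₀ + c·z₀ - d| / √(a² + b² + c²)
  = |4·(-7) + 1·(-5) + (-5)·1 - 16| / √(4² + 1² + (-5)²)
  = |-28 - 5 - 5 - 16| / √(16 + 1 + 25)
  = |-54| / √42
  = 54 / 6.481
  ≈ 8.332

8.332


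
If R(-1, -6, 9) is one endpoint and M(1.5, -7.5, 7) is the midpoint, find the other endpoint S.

S = 2M - R
  = (2·1.5 - (-1), 2·(-7.5) - (-6), 2·7 - 9)
  = (3 + 1, -15 + 6, 14 - 9)
  = (4, -9, 5)

(4, -9, 5)


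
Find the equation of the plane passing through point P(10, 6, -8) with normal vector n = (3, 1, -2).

The plane through P with normal n = (a, b, c) satisfies n·(r - P) = 0,
i.e. ax + by + cz = a·x₀ + b·y₀ + c·z₀.
d = 3·10 + 1·6 + (-2)·(-8)
  = 30 + 6 + 16
  = 52
Equation: 3x + y - 2z = 52

3x + y - 2z = 52


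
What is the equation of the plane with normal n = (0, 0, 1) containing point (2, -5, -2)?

The plane through P with normal n = (a, b, c) satisfies n·(r - P) = 0,
i.e. ax + by + cz = a·x₀ + b·y₀ + c·z₀.
d = 0·2 + 0·(-5) + 1·(-2)
  = 0 + 0 - 2
  = -2
Equation: z = -2

z = -2


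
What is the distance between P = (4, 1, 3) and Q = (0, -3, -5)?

d = √[(x₂-x₁)² + (y₂-y₁)² + (z₂-z₁)²]
  = √[(-4)² + (-4)² + (-8)²]
  = √[16 + 16 + 64]
  = √96
  ≈ 9.798

9.798


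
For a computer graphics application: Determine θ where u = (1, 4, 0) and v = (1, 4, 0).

u·v = 1·1 + 4·4 + 0·0 = 1 + 16 + 0 = 17
|u| = √(1² + 4² + 0²) = √17 ≈ 4.123
|v| = √(1² + 4² + 0²) = √17 ≈ 4.123
cos θ = (u·v)/(|u||v|) = 17/(4.123·4.123) ≈ 1
θ = arccos(1) ≈ 0°

0°


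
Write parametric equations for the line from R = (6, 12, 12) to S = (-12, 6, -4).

Direction vector d = S - R = (-12 - 6, 6 - 12, -4 - 12) = (-18, -6, -16)
Parametric form r = R + t·d:
x = 6 - 18t, y = 12 - 6t, z = 12 - 16t

x = 6 - 18t, y = 12 - 6t, z = 12 - 16t


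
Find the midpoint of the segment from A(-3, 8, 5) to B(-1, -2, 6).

M = ((x₁+x₂)/2, (y₁+y₂)/2, (z₁+z₂)/2)
  = ((-3 - 1)/2, (8 - 2)/2, (5 + 6)/2)
  = (-4/2, 6/2, 11/2)
  = (-2, 3, 5.5)

(-2, 3, 5.5)


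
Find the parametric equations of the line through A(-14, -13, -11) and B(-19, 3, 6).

Direction vector d = B - A = (-19 + 14, 3 + 13, 6 + 11) = (-5, 16, 17)
Parametric form r = A + t·d:
x = -14 - 5t, y = -13 + 16t, z = -11 + 17t

x = -14 - 5t, y = -13 + 16t, z = -11 + 17t


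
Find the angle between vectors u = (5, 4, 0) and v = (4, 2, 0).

u·v = 5·4 + 4·2 + 0·0 = 20 + 8 + 0 = 28
|u| = √(5² + 4² + 0²) = √41 ≈ 6.403
|v| = √(4² + 2² + 0²) = √20 ≈ 4.472
cos θ = (u·v)/(|u||v|) = 28/(6.403·4.472) ≈ 0.9778
θ = arccos(0.9778) ≈ 12.09°

12.09°


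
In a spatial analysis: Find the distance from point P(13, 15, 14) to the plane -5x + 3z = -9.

distance = |a·x₀ + b·y₀ + c·z₀ - d| / √(a² + b² + c²)
  = |(-5)·13 + 0·15 + 3·14 - (-9)| / √((-5)² + 0² + 3²)
  = |-65 + 0 + 42 + 9| / √(25 + 0 + 9)
  = |-14| / √34
  = 14 / 5.831
  ≈ 2.401

2.401


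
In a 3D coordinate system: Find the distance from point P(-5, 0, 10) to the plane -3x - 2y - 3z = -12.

distance = |a·x₀ + b·y₀ + c·z₀ - d| / √(a² + b² + c²)
  = |(-3)·(-5) + (-2)·0 + (-3)·10 - (-12)| / √((-3)² + (-2)² + (-3)²)
  = |15 + 0 - 30 + 12| / √(9 + 4 + 9)
  = |-3| / √22
  = 3 / 4.69
  ≈ 0.6396

0.6396


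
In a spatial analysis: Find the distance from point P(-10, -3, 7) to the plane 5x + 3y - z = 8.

distance = |a·x₀ + b·y₀ + c·z₀ - d| / √(a² + b² + c²)
  = |5·(-10) + 3·(-3) + (-1)·7 - 8| / √(5² + 3² + (-1)²)
  = |-50 - 9 - 7 - 8| / √(25 + 9 + 1)
  = |-74| / √35
  = 74 / 5.916
  ≈ 12.51

12.51


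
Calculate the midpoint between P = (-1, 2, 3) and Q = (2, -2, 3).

M = ((x₁+x₂)/2, (y₁+y₂)/2, (z₁+z₂)/2)
  = ((-1 + 2)/2, (2 - 2)/2, (3 + 3)/2)
  = (1/2, 0/2, 6/2)
  = (0.5, 0, 3)

(0.5, 0, 3)


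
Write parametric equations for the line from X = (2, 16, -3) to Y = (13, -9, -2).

Direction vector d = Y - X = (13 - 2, -9 - 16, -2 + 3) = (11, -25, 1)
Parametric form r = X + t·d:
x = 2 + 11t, y = 16 - 25t, z = -3 + t

x = 2 + 11t, y = 16 - 25t, z = -3 + t


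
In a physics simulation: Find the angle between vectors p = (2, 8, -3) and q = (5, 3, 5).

p·q = 2·5 + 8·3 + (-3)·5 = 10 + 24 - 15 = 19
|p| = √(2² + 8² + (-3)²) = √77 ≈ 8.775
|q| = √(5² + 3² + 5²) = √59 ≈ 7.681
cos θ = (p·q)/(|p||q|) = 19/(8.775·7.681) ≈ 0.2819
θ = arccos(0.2819) ≈ 73.63°

73.63°


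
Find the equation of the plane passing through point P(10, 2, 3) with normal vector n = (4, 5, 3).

The plane through P with normal n = (a, b, c) satisfies n·(r - P) = 0,
i.e. ax + by + cz = a·x₀ + b·y₀ + c·z₀.
d = 4·10 + 5·2 + 3·3
  = 40 + 10 + 9
  = 59
Equation: 4x + 5y + 3z = 59

4x + 5y + 3z = 59


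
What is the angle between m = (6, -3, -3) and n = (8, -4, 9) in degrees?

m·n = 6·8 + (-3)·(-4) + (-3)·9 = 48 + 12 - 27 = 33
|m| = √(6² + (-3)² + (-3)²) = √54 ≈ 7.348
|n| = √(8² + (-4)² + 9²) = √161 ≈ 12.69
cos θ = (m·n)/(|m||n|) = 33/(7.348·12.69) ≈ 0.3539
θ = arccos(0.3539) ≈ 69.27°

69.27°


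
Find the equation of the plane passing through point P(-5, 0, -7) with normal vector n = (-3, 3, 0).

The plane through P with normal n = (a, b, c) satisfies n·(r - P) = 0,
i.e. ax + by + cz = a·x₀ + b·y₀ + c·z₀.
d = (-3)·(-5) + 3·0 + 0·(-7)
  = 15 + 0 + 0
  = 15
Equation: -3x + 3y = 15

-3x + 3y = 15


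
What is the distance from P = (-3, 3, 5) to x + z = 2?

distance = |a·x₀ + b·y₀ + c·z₀ - d| / √(a² + b² + c²)
  = |1·(-3) + 0·3 + 1·5 - 2| / √(1² + 0² + 1²)
  = |-3 + 0 + 5 - 2| / √(1 + 0 + 1)
  = |0| / √2
  = 0 / 1.414
  ≈ 0

0


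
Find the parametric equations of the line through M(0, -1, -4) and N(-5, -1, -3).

Direction vector d = N - M = (-5 + 0, -1 + 1, -3 + 4) = (-5, 0, 1)
Parametric form r = M + t·d:
x = 0 - 5t, y = -1, z = -4 + t

x = 0 - 5t, y = -1, z = -4 + t


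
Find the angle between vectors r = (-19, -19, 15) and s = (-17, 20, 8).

r·s = (-19)·(-17) + (-19)·20 + 15·8 = 323 - 380 + 120 = 63
|r| = √((-19)² + (-19)² + 15²) = √947 ≈ 30.77
|s| = √((-17)² + 20² + 8²) = √753 ≈ 27.44
cos θ = (r·s)/(|r||s|) = 63/(30.77·27.44) ≈ 0.07461
θ = arccos(0.07461) ≈ 85.72°

85.72°


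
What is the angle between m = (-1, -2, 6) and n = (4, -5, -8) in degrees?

m·n = (-1)·4 + (-2)·(-5) + 6·(-8) = -4 + 10 - 48 = -42
|m| = √((-1)² + (-2)² + 6²) = √41 ≈ 6.403
|n| = √(4² + (-5)² + (-8)²) = √105 ≈ 10.25
cos θ = (m·n)/(|m||n|) = -42/(6.403·10.25) ≈ -0.6401
θ = arccos(-0.6401) ≈ 129.8°

129.8°


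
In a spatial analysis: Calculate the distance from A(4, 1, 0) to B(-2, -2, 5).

d = √[(x₂-x₁)² + (y₂-y₁)² + (z₂-z₁)²]
  = √[(-6)² + (-3)² + 5²]
  = √[36 + 9 + 25]
  = √70
  ≈ 8.367

8.367


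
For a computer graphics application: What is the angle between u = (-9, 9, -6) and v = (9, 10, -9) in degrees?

u·v = (-9)·9 + 9·10 + (-6)·(-9) = -81 + 90 + 54 = 63
|u| = √((-9)² + 9² + (-6)²) = √198 ≈ 14.07
|v| = √(9² + 10² + (-9)²) = √262 ≈ 16.19
cos θ = (u·v)/(|u||v|) = 63/(14.07·16.19) ≈ 0.2766
θ = arccos(0.2766) ≈ 73.94°

73.94°


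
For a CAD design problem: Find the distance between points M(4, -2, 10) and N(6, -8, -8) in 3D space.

d = √[(x₂-x₁)² + (y₂-y₁)² + (z₂-z₁)²]
  = √[2² + (-6)² + (-18)²]
  = √[4 + 36 + 324]
  = √364
  ≈ 19.08

19.08


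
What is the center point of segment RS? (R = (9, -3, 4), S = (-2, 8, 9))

M = ((x₁+x₂)/2, (y₁+y₂)/2, (z₁+z₂)/2)
  = ((9 - 2)/2, (-3 + 8)/2, (4 + 9)/2)
  = (7/2, 5/2, 13/2)
  = (3.5, 2.5, 6.5)

(3.5, 2.5, 6.5)


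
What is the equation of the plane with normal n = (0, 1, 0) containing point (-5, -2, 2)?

The plane through P with normal n = (a, b, c) satisfies n·(r - P) = 0,
i.e. ax + by + cz = a·x₀ + b·y₀ + c·z₀.
d = 0·(-5) + 1·(-2) + 0·2
  = 0 - 2 + 0
  = -2
Equation: y = -2

y = -2


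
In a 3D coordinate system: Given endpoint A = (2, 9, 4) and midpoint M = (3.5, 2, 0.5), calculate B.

B = 2M - A
  = (2·3.5 - 2, 2·2 - 9, 2·0.5 - 4)
  = (7 - 2, 4 - 9, 1 - 4)
  = (5, -5, -3)

(5, -5, -3)


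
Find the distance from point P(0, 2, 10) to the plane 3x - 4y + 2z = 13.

distance = |a·x₀ + b·y₀ + c·z₀ - d| / √(a² + b² + c²)
  = |3·0 + (-4)·2 + 2·10 - 13| / √(3² + (-4)² + 2²)
  = |0 - 8 + 20 - 13| / √(9 + 16 + 4)
  = |-1| / √29
  = 1 / 5.385
  ≈ 0.1857

0.1857


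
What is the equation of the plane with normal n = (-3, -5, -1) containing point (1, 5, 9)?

The plane through P with normal n = (a, b, c) satisfies n·(r - P) = 0,
i.e. ax + by + cz = a·x₀ + b·y₀ + c·z₀.
d = (-3)·1 + (-5)·5 + (-1)·9
  = -3 - 25 - 9
  = -37
Equation: -3x - 5y - z = -37

-3x - 5y - z = -37


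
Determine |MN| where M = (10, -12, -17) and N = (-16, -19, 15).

d = √[(x₂-x₁)² + (y₂-y₁)² + (z₂-z₁)²]
  = √[(-26)² + (-7)² + 32²]
  = √[676 + 49 + 1024]
  = √1749
  ≈ 41.82

41.82


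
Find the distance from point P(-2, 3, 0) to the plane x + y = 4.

distance = |a·x₀ + b·y₀ + c·z₀ - d| / √(a² + b² + c²)
  = |1·(-2) + 1·3 + 0·0 - 4| / √(1² + 1² + 0²)
  = |-2 + 3 + 0 - 4| / √(1 + 1 + 0)
  = |-3| / √2
  = 3 / 1.414
  ≈ 2.121

2.121


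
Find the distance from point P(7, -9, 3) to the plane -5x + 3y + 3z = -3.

distance = |a·x₀ + b·y₀ + c·z₀ - d| / √(a² + b² + c²)
  = |(-5)·7 + 3·(-9) + 3·3 - (-3)| / √((-5)² + 3² + 3²)
  = |-35 - 27 + 9 + 3| / √(25 + 9 + 9)
  = |-50| / √43
  = 50 / 6.557
  ≈ 7.625

7.625


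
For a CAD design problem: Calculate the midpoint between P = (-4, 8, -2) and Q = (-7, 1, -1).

M = ((x₁+x₂)/2, (y₁+y₂)/2, (z₁+z₂)/2)
  = ((-4 - 7)/2, (8 + 1)/2, (-2 - 1)/2)
  = (-11/2, 9/2, -3/2)
  = (-5.5, 4.5, -1.5)

(-5.5, 4.5, -1.5)


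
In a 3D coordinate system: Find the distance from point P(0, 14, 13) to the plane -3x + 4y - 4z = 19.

distance = |a·x₀ + b·y₀ + c·z₀ - d| / √(a² + b² + c²)
  = |(-3)·0 + 4·14 + (-4)·13 - 19| / √((-3)² + 4² + (-4)²)
  = |0 + 56 - 52 - 19| / √(9 + 16 + 16)
  = |-15| / √41
  = 15 / 6.403
  ≈ 2.343

2.343
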